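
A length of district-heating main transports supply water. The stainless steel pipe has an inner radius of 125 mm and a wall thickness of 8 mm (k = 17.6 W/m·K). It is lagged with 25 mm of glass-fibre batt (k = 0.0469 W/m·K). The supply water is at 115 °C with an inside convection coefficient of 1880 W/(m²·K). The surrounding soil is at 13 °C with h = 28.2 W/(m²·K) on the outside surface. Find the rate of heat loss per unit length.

q′ ≈ 164 W/m

Radial resistances (cylindrical: R_cond = ln(r_o/r_i)/(2πkL), R_conv = 1/(h·2πrL)):
R_inner film = 1/(h_i·2πr₁L) = 1/(1880×2π×0.125×1) = 6.773×10^-4 K/W
R_stainless steel pipe wall = ln(133/125)/(2π×17.6×1) = 5.61×10^-4 K/W
R_glass-fibre batt = ln(158/133)/(2π×0.0469×1) = 0.5845 K/W
R_outer film = 1/(h_o·2πr_oL) = 1/(28.2×2π×0.158×1) = 0.03572 K/W
R_total = 0.6215 K/W
Q = ΔT/R_total = 102/0.6215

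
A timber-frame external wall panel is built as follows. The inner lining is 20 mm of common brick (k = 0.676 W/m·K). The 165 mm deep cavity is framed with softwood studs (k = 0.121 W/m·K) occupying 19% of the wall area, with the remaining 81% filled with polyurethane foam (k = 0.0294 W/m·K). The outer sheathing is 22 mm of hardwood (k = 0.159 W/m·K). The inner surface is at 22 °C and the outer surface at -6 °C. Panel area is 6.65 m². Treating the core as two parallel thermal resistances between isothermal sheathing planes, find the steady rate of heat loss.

Q ≈ 50.4 W

Sheathing layers in series; stud and cavity paths in parallel between them.
R_inner = 0.02/(0.676×6.65) = 0.004449 K/W
R_stud  = 0.165/(0.121×0.19×6.65) = 1.079 K/W
R_cav   = 0.165/(0.0294×0.81×6.65) = 1.042 K/W
1/R_core = 1/R_stud + 1/R_cav → R_core = 0.5301 K/W
R_outer = 0.022/(0.159×6.65) = 0.02081 K/W
R_total = 0.5554 K/W
Q = ΔT/R_total = 28/0.5554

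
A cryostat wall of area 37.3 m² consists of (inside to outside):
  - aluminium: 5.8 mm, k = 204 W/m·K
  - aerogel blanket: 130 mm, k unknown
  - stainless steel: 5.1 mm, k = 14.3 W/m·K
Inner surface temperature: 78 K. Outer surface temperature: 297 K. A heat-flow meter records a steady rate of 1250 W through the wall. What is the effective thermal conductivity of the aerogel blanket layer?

k ≈ 0.0199 W/(m·K)

Thermal resistances in series:
R_aluminium = L/(kA) = 0.0058/(204×37.3) = 7.622×10^-7 K/W
R_stainless steel = L/(kA) = 0.0051/(14.3×37.3) = 9.561×10^-6 K/W
Sum of known resistances R_other = 1.032×10^-5 K/W
Total R = ΔT/Q = 219/1250 = 0.1752 K/W
R_aerogel blanket = R_total − R_other = 0.1752 K/W
k = L/(R·A) = 0.13/(0.1752×37.3)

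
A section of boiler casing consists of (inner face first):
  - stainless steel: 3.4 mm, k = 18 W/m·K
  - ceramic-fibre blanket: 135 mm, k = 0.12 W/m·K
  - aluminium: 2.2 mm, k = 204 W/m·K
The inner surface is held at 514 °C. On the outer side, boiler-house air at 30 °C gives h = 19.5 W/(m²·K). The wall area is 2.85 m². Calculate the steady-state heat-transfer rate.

Treating each layer as a thermal resistance in series:
R_stainless steel = L/(kA) = 0.0034/(18×2.85) = 6.628×10^-5 K/W
R_ceramic-fibre blanket = L/(kA) = 0.135/(0.12×2.85) = 0.3947 K/W
R_aluminium = L/(kA) = 0.0022/(204×2.85) = 3.784×10^-6 K/W
R_outer film = 1/(h_o·A) = 1/(19.5×2.85) = 0.01799 K/W
R_total = 0.4128 K/W
Q = ΔT / R_total = 484 / 0.4128

Q ≈ 1170 W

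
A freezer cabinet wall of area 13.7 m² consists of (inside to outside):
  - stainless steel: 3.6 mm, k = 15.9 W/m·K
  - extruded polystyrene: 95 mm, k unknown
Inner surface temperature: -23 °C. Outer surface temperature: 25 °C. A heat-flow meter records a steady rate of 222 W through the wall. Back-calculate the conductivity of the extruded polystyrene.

Using the resistance-network approach (series):
R_stainless steel = L/(kA) = 0.0036/(15.9×13.7) = 1.653×10^-5 K/W
Sum of known resistances R_other = 1.653×10^-5 K/W
Total R = ΔT/Q = 48/222 = 0.2162 K/W
R_extruded polystyrene = R_total − R_other = 0.2162 K/W
k = L/(R·A) = 0.095/(0.2162×13.7)

k ≈ 0.0321 W/(m·K)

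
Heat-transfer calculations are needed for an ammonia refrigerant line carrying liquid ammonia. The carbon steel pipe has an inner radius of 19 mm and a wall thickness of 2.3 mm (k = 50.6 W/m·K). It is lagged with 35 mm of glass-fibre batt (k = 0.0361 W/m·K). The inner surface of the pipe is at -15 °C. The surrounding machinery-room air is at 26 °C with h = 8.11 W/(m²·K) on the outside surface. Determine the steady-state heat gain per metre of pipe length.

Cylindrical conduction, so R = ln(r₂/r₁)/(2πkL) per layer, in series:
R_carbon steel pipe wall = ln(21.3/19)/(2π×50.6×1) = 3.594×10^-4 K/W
R_glass-fibre batt = ln(56.3/21.3)/(2π×0.0361×1) = 4.285 K/W
R_outer film = 1/(h_o·2πr_oL) = 1/(8.11×2π×0.0563×1) = 0.3486 K/W
R_total = 4.634 K/W
Q = ΔT/R_total = 41/4.634

q′ ≈ 8.85 W/m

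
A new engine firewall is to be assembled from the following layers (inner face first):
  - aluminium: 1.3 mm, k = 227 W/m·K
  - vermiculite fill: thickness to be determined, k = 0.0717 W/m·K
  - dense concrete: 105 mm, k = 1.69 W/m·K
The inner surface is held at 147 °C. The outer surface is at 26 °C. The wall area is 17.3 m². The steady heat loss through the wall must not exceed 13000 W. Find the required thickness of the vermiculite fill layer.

L ≈ 7.09 mm

Model the wall as resistances in series:
R_aluminium = L/(kA) = 0.0013/(227×17.3) = 3.31×10^-7 K/W
R_dense concrete = L/(kA) = 0.105/(1.69×17.3) = 0.003591 K/W
Sum of the known resistances R_other = 0.003592 K/W
Required total resistance R_tot = ΔT/Q_allow = 121/13000 = 0.009308 K/W
R_vermiculite fill = R_tot − R_other = 0.005716 K/W
L = R·k·A = 0.005716×0.0717×17.3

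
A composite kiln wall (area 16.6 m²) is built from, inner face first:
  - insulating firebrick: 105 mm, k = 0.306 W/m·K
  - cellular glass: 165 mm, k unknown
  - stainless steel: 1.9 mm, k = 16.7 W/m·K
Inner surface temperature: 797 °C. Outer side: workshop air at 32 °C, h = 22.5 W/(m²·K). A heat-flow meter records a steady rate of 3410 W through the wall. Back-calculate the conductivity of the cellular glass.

Model the wall as resistances in series:
R_insulating firebrick = L/(kA) = 0.105/(0.306×16.6) = 0.02067 K/W
R_stainless steel = L/(kA) = 0.0019/(16.7×16.6) = 6.854×10^-6 K/W
R_outer film = 1/(h_o·A) = 1/(22.5×16.6) = 0.002677 K/W
Sum of known resistances R_other = 0.02336 K/W
Total R = ΔT/Q = 765/3410 = 0.2243 K/W
R_cellular glass = R_total − R_other = 0.201 K/W
k = L/(R·A) = 0.165/(0.201×16.6)

k ≈ 0.0495 W/(m·K)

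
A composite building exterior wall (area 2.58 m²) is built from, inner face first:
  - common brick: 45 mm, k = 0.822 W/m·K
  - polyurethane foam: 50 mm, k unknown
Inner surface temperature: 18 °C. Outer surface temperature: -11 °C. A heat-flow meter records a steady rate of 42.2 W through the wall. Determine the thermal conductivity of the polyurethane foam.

Treating each layer as a thermal resistance in series:
R_common brick = L/(kA) = 0.045/(0.822×2.58) = 0.02122 K/W
Sum of known resistances R_other = 0.02122 K/W
Total R = ΔT/Q = 29/42.2 = 0.6872 K/W
R_polyurethane foam = R_total − R_other = 0.666 K/W
k = L/(R·A) = 0.05/(0.666×2.58)

k ≈ 0.0291 W/(m·K)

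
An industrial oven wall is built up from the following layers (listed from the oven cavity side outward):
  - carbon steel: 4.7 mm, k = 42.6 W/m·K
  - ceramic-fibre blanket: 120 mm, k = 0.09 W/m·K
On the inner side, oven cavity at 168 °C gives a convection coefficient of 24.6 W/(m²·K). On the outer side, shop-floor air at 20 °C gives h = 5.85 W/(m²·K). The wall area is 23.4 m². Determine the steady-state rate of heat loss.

Q ≈ 2240 W

Thermal resistances in series:
R_inner film = 1/(h_i·A) = 1/(24.6×23.4) = 0.001737 K/W
R_carbon steel = L/(kA) = 0.0047/(42.6×23.4) = 4.715×10^-6 K/W
R_ceramic-fibre blanket = L/(kA) = 0.12/(0.09×23.4) = 0.05698 K/W
R_outer film = 1/(h_o·A) = 1/(5.85×23.4) = 0.007305 K/W
R_total = 0.06603 K/W
Q = ΔT / R_total = 148 / 0.06603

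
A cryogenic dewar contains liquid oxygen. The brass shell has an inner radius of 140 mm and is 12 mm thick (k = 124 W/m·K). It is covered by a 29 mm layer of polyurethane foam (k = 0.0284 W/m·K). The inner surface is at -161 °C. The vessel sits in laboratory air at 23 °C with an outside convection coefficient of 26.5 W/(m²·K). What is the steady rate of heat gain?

Each spherical layer contributes R = (1/r_i − 1/r_o)/(4πk):
R_brass shell = (1/0.14 − 1/0.152)/(4π×124) = 3.619×10^-4 K/W
R_polyurethane foam = (1/0.152 − 1/0.181)/(4π×0.0284) = 2.954 K/W
R_outer film = 1/(h·4πr_o²) = 1/(26.5×4π×0.181²) = 0.09166 K/W
R_total = 3.046 K/W
Q = ΔT/R_total = 184/3.046

Q ≈ 60.4 W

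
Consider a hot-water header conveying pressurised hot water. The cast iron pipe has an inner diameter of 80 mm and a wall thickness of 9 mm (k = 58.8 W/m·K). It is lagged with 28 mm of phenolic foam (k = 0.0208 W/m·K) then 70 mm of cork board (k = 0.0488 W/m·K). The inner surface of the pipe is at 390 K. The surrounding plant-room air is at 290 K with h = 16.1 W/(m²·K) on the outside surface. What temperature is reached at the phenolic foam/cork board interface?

T ≈ 329 K

For a radial system each layer contributes R = ln(r_out/r_in)/(2πkL); films add R = 1/(hA).
R_cast iron pipe wall = ln(49/40)/(2π×58.8×1) = 5.493×10^-4 K/W
R_phenolic foam = ln(77/49)/(2π×0.0208×1) = 3.458 K/W
R_cork board = ln(147/77)/(2π×0.0488×1) = 2.109 K/W
R_outer film = 1/(h_o·2πr_oL) = 1/(16.1×2π×0.147×1) = 0.06725 K/W
R_total = 5.635 K/W
Q = ΔT/R_total = 100/5.635
Q = 17.7 W/m
T_interface = T_inner − Q·ΣR(inner→interface) = 390 − 17.7×3.459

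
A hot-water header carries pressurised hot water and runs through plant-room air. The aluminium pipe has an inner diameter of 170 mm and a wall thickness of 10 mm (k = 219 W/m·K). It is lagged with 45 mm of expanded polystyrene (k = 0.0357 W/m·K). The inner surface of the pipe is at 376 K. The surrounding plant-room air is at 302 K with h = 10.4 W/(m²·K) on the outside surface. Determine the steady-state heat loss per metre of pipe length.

Cylindrical conduction, so R = ln(r₂/r₁)/(2πkL) per layer, in series:
R_aluminium pipe wall = ln(95/85)/(2π×219×1) = 8.083×10^-5 K/W
R_expanded polystyrene = ln(140/95)/(2π×0.0357×1) = 1.729 K/W
R_outer film = 1/(h_o·2πr_oL) = 1/(10.4×2π×0.14×1) = 0.1093 K/W
R_total = 1.838 K/W
Q = ΔT/R_total = 74/1.838

q′ ≈ 40.3 W/m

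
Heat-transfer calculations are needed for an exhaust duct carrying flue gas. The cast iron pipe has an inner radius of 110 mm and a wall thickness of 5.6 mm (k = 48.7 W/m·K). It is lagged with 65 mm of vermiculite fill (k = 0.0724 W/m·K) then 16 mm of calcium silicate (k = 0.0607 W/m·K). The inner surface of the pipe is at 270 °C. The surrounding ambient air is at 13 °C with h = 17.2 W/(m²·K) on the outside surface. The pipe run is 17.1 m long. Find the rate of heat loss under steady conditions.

Q ≈ 3510 W

Radial resistances (cylindrical: R_cond = ln(r_o/r_i)/(2πkL), R_conv = 1/(h·2πrL)):
R_cast iron pipe wall = ln(115.6/110)/(2π×48.7×17.1) = 9.49×10^-6 K/W
R_vermiculite fill = ln(180.6/115.6)/(2π×0.0724×17.1) = 0.05735 K/W
R_calcium silicate = ln(196.6/180.6)/(2π×0.0607×17.1) = 0.01302 K/W
R_outer film = 1/(h_o·2πr_oL) = 1/(17.2×2π×0.1966×17.1) = 0.002752 K/W
R_total = 0.07313 K/W
Q = ΔT/R_total = 257/0.07313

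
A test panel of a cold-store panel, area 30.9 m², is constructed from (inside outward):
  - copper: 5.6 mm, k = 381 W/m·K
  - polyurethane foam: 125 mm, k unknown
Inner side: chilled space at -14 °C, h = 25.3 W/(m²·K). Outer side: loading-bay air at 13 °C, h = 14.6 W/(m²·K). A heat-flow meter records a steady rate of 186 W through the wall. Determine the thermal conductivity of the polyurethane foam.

Using the resistance-network approach (series):
R_inner film = 1/(h_i·A) = 1/(25.3×30.9) = 0.001279 K/W
R_copper = L/(kA) = 0.0056/(381×30.9) = 4.757×10^-7 K/W
R_outer film = 1/(h_o·A) = 1/(14.6×30.9) = 0.002217 K/W
Sum of known resistances R_other = 0.003496 K/W
Total R = ΔT/Q = 27/186 = 0.1452 K/W
R_polyurethane foam = R_total − R_other = 0.1417 K/W
k = L/(R·A) = 0.125/(0.1417×30.9)

k ≈ 0.0286 W/(m·K)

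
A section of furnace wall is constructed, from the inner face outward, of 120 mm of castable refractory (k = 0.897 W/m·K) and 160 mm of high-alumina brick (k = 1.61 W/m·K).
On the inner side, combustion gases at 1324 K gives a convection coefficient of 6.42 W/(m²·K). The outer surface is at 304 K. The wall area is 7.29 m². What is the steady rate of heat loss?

Q ≈ 19100 W

Model the wall as resistances in series:
R_inner film = 1/(h_i·A) = 1/(6.42×7.29) = 0.02137 K/W
R_castable refractory = L/(kA) = 0.12/(0.897×7.29) = 0.01835 K/W
R_high-alumina brick = L/(kA) = 0.16/(1.61×7.29) = 0.01363 K/W
R_total = 0.05335 K/W
Q = ΔT / R_total = 1020 / 0.05335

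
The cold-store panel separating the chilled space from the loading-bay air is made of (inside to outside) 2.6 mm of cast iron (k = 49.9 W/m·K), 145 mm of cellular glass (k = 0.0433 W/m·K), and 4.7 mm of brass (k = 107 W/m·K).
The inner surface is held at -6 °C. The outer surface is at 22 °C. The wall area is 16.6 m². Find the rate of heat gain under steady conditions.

Series thermal resistances:
R_cast iron = L/(kA) = 0.0026/(49.9×16.6) = 3.139×10^-6 K/W
R_cellular glass = L/(kA) = 0.145/(0.0433×16.6) = 0.2017 K/W
R_brass = L/(kA) = 0.0047/(107×16.6) = 2.646×10^-6 K/W
R_total = 0.2017 K/W
Q = ΔT / R_total = 28 / 0.2017

Q ≈ 139 W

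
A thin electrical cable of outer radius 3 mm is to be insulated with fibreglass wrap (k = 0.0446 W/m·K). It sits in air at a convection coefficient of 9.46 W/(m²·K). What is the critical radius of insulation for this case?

For a cylinder r_cr = k/h = 0.0446/9.46
r_cr = 4.71 mm; since the bare radius (3 mm) is below r_cr, adding a thin layer of insulation will *increase* heat loss.

r_cr ≈ 4.71 mm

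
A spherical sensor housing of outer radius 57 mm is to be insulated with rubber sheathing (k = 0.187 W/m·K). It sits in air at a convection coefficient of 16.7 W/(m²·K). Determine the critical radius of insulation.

r_cr ≈ 22.4 mm

For a sphere r_cr = 2k/h = 2×0.187/16.7
r_cr = 22.4 mm; since the bare radius (57 mm) is above r_cr, any added insulation will reduce heat loss.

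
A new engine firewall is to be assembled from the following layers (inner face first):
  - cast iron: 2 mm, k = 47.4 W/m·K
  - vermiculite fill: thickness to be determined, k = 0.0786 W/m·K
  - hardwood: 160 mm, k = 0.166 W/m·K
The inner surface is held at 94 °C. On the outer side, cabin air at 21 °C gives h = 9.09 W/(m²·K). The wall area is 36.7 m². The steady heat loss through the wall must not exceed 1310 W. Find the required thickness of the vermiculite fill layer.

L ≈ 76.3 mm

Treating each layer as a thermal resistance in series:
R_cast iron = L/(kA) = 0.002/(47.4×36.7) = 1.15×10^-6 K/W
R_hardwood = L/(kA) = 0.16/(0.166×36.7) = 0.02626 K/W
R_outer film = 1/(h_o·A) = 1/(9.09×36.7) = 0.002998 K/W
Sum of the known resistances R_other = 0.02926 K/W
Required total resistance R_tot = ΔT/Q_allow = 73/1310 = 0.05573 K/W
R_vermiculite fill = R_tot − R_other = 0.02646 K/W
L = R·k·A = 0.02646×0.0786×36.7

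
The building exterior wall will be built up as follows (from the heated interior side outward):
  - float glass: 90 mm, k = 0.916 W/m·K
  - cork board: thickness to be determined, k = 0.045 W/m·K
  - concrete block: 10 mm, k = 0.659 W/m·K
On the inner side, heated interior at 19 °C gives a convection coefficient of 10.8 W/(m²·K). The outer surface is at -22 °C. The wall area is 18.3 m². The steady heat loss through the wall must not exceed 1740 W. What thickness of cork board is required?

L ≈ 10.1 mm

Using the resistance-network approach (series):
R_inner film = 1/(h_i·A) = 1/(10.8×18.3) = 0.00506 K/W
R_float glass = L/(kA) = 0.09/(0.916×18.3) = 0.005369 K/W
R_concrete block = L/(kA) = 0.01/(0.659×18.3) = 8.292×10^-4 K/W
Sum of the known resistances R_other = 0.01126 K/W
Required total resistance R_tot = ΔT/Q_allow = 41/1740 = 0.02356 K/W
R_cork board = R_tot − R_other = 0.01231 K/W
L = R·k·A = 0.01231×0.045×18.3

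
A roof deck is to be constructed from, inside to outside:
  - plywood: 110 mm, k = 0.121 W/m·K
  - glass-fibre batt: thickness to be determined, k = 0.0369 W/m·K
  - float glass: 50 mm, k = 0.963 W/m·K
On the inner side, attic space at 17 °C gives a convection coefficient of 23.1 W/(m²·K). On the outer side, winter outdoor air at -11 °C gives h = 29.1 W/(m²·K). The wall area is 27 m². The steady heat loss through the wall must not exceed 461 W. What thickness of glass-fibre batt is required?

L ≈ 22.2 mm

Model the wall as resistances in series:
R_inner film = 1/(h_i·A) = 1/(23.1×27) = 0.001603 K/W
R_plywood = L/(kA) = 0.11/(0.121×27) = 0.03367 K/W
R_float glass = L/(kA) = 0.05/(0.963×27) = 0.001923 K/W
R_outer film = 1/(h_o·A) = 1/(29.1×27) = 0.001273 K/W
Sum of the known resistances R_other = 0.03847 K/W
Required total resistance R_tot = ΔT/Q_allow = 28/461 = 0.06074 K/W
R_glass-fibre batt = R_tot − R_other = 0.02227 K/W
L = R·k·A = 0.02227×0.0369×27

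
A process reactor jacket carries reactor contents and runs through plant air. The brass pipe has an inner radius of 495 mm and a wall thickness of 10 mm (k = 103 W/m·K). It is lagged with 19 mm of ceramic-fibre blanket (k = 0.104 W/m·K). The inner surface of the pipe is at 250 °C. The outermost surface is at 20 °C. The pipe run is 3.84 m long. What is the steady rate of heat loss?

Radial resistances (cylindrical: R_cond = ln(r_o/r_i)/(2πkL), R_conv = 1/(h·2πrL)):
R_brass pipe wall = ln(505/495)/(2π×103×3.84) = 8.048×10^-6 K/W
R_ceramic-fibre blanket = ln(524/505)/(2π×0.104×3.84) = 0.01472 K/W
R_total = 0.01473 K/W
Q = ΔT/R_total = 230/0.01473

Q ≈ 15600 W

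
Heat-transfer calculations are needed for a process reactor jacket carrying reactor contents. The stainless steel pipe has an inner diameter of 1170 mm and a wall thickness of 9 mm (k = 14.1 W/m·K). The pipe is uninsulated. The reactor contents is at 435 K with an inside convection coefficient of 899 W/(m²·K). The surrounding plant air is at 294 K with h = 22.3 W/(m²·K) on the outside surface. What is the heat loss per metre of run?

Cylindrical conduction, so R = ln(r₂/r₁)/(2πkL) per layer, in series:
R_inner film = 1/(h_i·2πr₁L) = 1/(899×2π×0.585×1) = 3.026×10^-4 K/W
R_stainless steel pipe wall = ln(594/585)/(2π×14.1×1) = 1.723×10^-4 K/W
R_outer film = 1/(h_o·2πr_oL) = 1/(22.3×2π×0.594×1) = 0.01202 K/W
R_total = 0.01249 K/W
Q = ΔT/R_total = 141/0.01249

q′ ≈ 11300 W/m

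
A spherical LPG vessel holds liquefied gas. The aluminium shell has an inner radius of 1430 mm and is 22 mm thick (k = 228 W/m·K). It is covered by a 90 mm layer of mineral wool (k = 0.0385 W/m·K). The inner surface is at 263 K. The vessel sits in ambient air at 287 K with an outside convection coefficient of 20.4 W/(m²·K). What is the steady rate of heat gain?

Spherical conduction: R = (1/r_in − 1/r_out)/(4πk) per layer; series-sum.
R_aluminium shell = (1/1.43 − 1/1.452)/(4π×228) = 3.698×10^-6 K/W
R_mineral wool = (1/1.452 − 1/1.542)/(4π×0.0385) = 0.08308 K/W
R_outer film = 1/(h·4πr_o²) = 1/(20.4×4π×1.542²) = 0.001641 K/W
R_total = 0.08473 K/W
Q = ΔT/R_total = 24/0.08473

Q ≈ 283 W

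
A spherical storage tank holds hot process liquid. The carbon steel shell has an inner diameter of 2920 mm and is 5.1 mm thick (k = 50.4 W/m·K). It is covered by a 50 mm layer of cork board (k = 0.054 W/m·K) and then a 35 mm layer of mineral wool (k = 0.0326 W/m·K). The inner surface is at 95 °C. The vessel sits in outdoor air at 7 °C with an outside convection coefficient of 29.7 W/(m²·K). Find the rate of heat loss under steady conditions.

For a spherical shell R = (1/r₁ − 1/r₂)/(4πk); film R = 1/(h·4πr²). In series:
R_carbon steel shell = (1/1.46 − 1/1.4651)/(4π×50.4) = 3.765×10^-6 K/W
R_cork board = (1/1.4651 − 1/1.5151)/(4π×0.054) = 0.03319 K/W
R_mineral wool = (1/1.5151 − 1/1.5501)/(4π×0.0326) = 0.03638 K/W
R_outer film = 1/(h·4πr_o²) = 1/(29.7×4π×1.5501²) = 0.001115 K/W
R_total = 0.07069 K/W
Q = ΔT/R_total = 88/0.07069

Q ≈ 1240 W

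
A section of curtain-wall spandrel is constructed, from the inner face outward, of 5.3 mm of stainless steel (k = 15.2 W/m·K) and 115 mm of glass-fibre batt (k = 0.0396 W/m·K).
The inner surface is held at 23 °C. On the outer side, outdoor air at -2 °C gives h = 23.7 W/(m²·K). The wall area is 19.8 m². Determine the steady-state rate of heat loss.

Model the wall as resistances in series:
R_stainless steel = L/(kA) = 0.0053/(15.2×19.8) = 1.761×10^-5 K/W
R_glass-fibre batt = L/(kA) = 0.115/(0.0396×19.8) = 0.1467 K/W
R_outer film = 1/(h_o·A) = 1/(23.7×19.8) = 0.002131 K/W
R_total = 0.1488 K/W
Q = ΔT / R_total = 25 / 0.1488

Q ≈ 168 W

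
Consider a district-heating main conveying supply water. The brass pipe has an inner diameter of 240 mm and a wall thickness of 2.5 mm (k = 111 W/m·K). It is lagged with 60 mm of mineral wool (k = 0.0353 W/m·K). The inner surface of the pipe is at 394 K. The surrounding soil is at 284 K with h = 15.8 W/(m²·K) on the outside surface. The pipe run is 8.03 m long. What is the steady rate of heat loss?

Q ≈ 477 W

Cylindrical conduction, so R = ln(r₂/r₁)/(2πkL) per layer, in series:
R_brass pipe wall = ln(122.5/120)/(2π×111×8.03) = 3.682×10^-6 K/W
R_mineral wool = ln(182.5/122.5)/(2π×0.0353×8.03) = 0.2238 K/W
R_outer film = 1/(h_o·2πr_oL) = 1/(15.8×2π×0.1825×8.03) = 0.006874 K/W
R_total = 0.2307 K/W
Q = ΔT/R_total = 110/0.2307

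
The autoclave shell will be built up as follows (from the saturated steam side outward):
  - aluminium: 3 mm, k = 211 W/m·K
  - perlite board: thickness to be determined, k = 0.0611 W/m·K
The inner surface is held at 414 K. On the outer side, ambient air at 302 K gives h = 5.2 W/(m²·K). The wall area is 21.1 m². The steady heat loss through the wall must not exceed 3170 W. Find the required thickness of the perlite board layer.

Treating each layer as a thermal resistance in series:
R_aluminium = L/(kA) = 0.003/(211×21.1) = 6.738×10^-7 K/W
R_outer film = 1/(h_o·A) = 1/(5.2×21.1) = 0.009114 K/W
Sum of the known resistances R_other = 0.009115 K/W
Required total resistance R_tot = ΔT/Q_allow = 112/3170 = 0.03533 K/W
R_perlite board = R_tot − R_other = 0.02622 K/W
L = R·k·A = 0.02622×0.0611×21.1

L ≈ 33.8 mm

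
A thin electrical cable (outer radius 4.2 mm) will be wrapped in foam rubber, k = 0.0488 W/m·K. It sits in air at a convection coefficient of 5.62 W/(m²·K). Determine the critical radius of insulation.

For a cylinder r_cr = k/h = 0.0488/5.62
r_cr = 8.68 mm; since the bare radius (4.2 mm) is below r_cr, adding a thin layer of insulation will *increase* heat loss.

r_cr ≈ 8.68 mm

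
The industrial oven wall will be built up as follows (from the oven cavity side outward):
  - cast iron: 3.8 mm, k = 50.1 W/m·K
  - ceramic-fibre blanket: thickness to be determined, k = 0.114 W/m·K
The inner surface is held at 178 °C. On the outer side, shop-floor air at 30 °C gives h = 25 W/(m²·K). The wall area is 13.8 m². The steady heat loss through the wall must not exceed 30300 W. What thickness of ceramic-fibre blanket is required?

Using the resistance-network approach (series):
R_cast iron = L/(kA) = 0.0038/(50.1×13.8) = 5.496×10^-6 K/W
R_outer film = 1/(h_o·A) = 1/(25×13.8) = 0.002899 K/W
Sum of the known resistances R_other = 0.002904 K/W
Required total resistance R_tot = ΔT/Q_allow = 148/30300 = 0.004884 K/W
R_ceramic-fibre blanket = R_tot − R_other = 0.00198 K/W
L = R·k·A = 0.00198×0.114×13.8

L ≈ 3.12 mm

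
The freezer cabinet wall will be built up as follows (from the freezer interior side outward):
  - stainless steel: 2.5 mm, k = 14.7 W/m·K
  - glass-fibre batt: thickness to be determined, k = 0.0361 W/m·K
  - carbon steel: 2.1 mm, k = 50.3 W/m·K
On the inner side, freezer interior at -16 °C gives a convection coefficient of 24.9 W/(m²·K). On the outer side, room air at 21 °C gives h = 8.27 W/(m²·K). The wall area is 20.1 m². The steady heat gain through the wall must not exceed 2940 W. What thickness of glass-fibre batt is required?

L ≈ 3.31 mm

Model the wall as resistances in series:
R_inner film = 1/(h_i·A) = 1/(24.9×20.1) = 0.001998 K/W
R_stainless steel = L/(kA) = 0.0025/(14.7×20.1) = 8.461×10^-6 K/W
R_carbon steel = L/(kA) = 0.0021/(50.3×20.1) = 2.077×10^-6 K/W
R_outer film = 1/(h_o·A) = 1/(8.27×20.1) = 0.006016 K/W
Sum of the known resistances R_other = 0.008024 K/W
Required total resistance R_tot = ΔT/Q_allow = 37/2940 = 0.01259 K/W
R_glass-fibre batt = R_tot − R_other = 0.004561 K/W
L = R·k·A = 0.004561×0.0361×20.1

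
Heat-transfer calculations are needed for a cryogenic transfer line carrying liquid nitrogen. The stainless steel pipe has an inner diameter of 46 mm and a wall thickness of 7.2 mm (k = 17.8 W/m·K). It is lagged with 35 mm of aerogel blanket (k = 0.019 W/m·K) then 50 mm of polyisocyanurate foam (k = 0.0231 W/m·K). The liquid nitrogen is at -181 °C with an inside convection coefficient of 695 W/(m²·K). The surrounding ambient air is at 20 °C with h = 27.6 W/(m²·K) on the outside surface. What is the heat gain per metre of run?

For a radial system each layer contributes R = ln(r_out/r_in)/(2πkL); films add R = 1/(hA).
R_inner film = 1/(h_i·2πr₁L) = 1/(695×2π×0.023×1) = 0.009957 K/W
R_stainless steel pipe wall = ln(30.2/23)/(2π×17.8×1) = 0.002435 K/W
R_aerogel blanket = ln(65.2/30.2)/(2π×0.019×1) = 6.447 K/W
R_polyisocyanurate foam = ln(115.2/65.2)/(2π×0.0231×1) = 3.922 K/W
R_outer film = 1/(h_o·2πr_oL) = 1/(27.6×2π×0.1152×1) = 0.05006 K/W
R_total = 10.43 K/W
Q = ΔT/R_total = 201/10.43

q′ ≈ 19.3 W/m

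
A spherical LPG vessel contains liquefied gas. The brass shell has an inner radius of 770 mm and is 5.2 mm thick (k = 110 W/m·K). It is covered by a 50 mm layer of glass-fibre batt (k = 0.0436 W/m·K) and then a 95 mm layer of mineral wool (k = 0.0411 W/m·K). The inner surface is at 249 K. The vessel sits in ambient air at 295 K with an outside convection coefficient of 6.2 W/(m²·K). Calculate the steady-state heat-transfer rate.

Q ≈ 115 W

Each spherical layer contributes R = (1/r_i − 1/r_o)/(4πk):
R_brass shell = (1/0.77 − 1/0.7752)/(4π×110) = 6.302×10^-6 K/W
R_glass-fibre batt = (1/0.7752 − 1/0.8252)/(4π×0.0436) = 0.1427 K/W
R_mineral wool = (1/0.8252 − 1/0.9202)/(4π×0.0411) = 0.2422 K/W
R_outer film = 1/(h·4πr_o²) = 1/(6.2×4π×0.9202²) = 0.01516 K/W
R_total = 0.4001 K/W
Q = ΔT/R_total = 46/0.4001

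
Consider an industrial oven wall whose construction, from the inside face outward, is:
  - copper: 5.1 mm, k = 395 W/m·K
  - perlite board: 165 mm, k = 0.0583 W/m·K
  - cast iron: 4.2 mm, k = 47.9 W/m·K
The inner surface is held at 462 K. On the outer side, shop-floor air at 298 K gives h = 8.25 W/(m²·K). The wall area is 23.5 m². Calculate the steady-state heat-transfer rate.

Q ≈ 1310 W

Treating each layer as a thermal resistance in series:
R_copper = L/(kA) = 0.0051/(395×23.5) = 5.494×10^-7 K/W
R_perlite board = L/(kA) = 0.165/(0.0583×23.5) = 0.1204 K/W
R_cast iron = L/(kA) = 0.0042/(47.9×23.5) = 3.731×10^-6 K/W
R_outer film = 1/(h_o·A) = 1/(8.25×23.5) = 0.005158 K/W
R_total = 0.1256 K/W
Q = ΔT / R_total = 164 / 0.1256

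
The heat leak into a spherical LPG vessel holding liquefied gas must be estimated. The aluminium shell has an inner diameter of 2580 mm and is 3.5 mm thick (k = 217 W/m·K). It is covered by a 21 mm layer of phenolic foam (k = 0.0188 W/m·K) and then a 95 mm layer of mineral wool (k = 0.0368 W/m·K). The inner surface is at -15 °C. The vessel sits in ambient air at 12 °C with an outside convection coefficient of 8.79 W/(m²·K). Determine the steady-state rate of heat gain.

Q ≈ 161 W

Each spherical layer contributes R = (1/r_i − 1/r_o)/(4πk):
R_aluminium shell = (1/1.29 − 1/1.2935)/(4π×217) = 7.692×10^-7 K/W
R_phenolic foam = (1/1.2935 − 1/1.3145)/(4π×0.0188) = 0.05228 K/W
R_mineral wool = (1/1.3145 − 1/1.4095)/(4π×0.0368) = 0.1109 K/W
R_outer film = 1/(h·4πr_o²) = 1/(8.79×4π×1.4095²) = 0.004557 K/W
R_total = 0.1677 K/W
Q = ΔT/R_total = 27/0.1677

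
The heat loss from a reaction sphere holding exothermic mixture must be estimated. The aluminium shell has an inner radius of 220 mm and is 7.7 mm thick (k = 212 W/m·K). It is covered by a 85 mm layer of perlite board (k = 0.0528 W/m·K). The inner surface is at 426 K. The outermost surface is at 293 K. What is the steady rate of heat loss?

Q ≈ 73.9 W

Spherical conduction: R = (1/r_in − 1/r_out)/(4πk) per layer; series-sum.
R_aluminium shell = (1/0.22 − 1/0.2277)/(4π×212) = 5.77×10^-5 K/W
R_perlite board = (1/0.2277 − 1/0.3127)/(4π×0.0528) = 1.799 K/W
R_total = 1.799 K/W
Q = ΔT/R_total = 133/1.799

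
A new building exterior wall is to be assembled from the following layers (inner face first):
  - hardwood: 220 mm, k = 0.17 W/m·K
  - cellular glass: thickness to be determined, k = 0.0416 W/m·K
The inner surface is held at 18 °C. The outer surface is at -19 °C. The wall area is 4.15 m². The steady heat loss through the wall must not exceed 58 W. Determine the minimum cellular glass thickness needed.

L ≈ 56.3 mm

Model the wall as resistances in series:
R_hardwood = L/(kA) = 0.22/(0.17×4.15) = 0.3118 K/W
Sum of the known resistances R_other = 0.3118 K/W
Required total resistance R_tot = ΔT/Q_allow = 37/58 = 0.6379 K/W
R_cellular glass = R_tot − R_other = 0.3261 K/W
L = R·k·A = 0.3261×0.0416×4.15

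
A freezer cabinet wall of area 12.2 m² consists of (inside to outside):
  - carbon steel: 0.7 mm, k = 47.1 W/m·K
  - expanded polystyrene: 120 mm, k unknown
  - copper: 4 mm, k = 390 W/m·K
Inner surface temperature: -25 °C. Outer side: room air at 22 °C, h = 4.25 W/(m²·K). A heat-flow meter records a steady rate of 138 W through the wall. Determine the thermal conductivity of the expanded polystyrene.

Treating each layer as a thermal resistance in series:
R_carbon steel = L/(kA) = 0.0007/(47.1×12.2) = 1.218×10^-6 K/W
R_copper = L/(kA) = 0.004/(390×12.2) = 8.407×10^-7 K/W
R_outer film = 1/(h_o·A) = 1/(4.25×12.2) = 0.01929 K/W
Sum of known resistances R_other = 0.01929 K/W
Total R = ΔT/Q = 47/138 = 0.3406 K/W
R_expanded polystyrene = R_total − R_other = 0.3213 K/W
k = L/(R·A) = 0.12/(0.3213×12.2)

k ≈ 0.0306 W/(m·K)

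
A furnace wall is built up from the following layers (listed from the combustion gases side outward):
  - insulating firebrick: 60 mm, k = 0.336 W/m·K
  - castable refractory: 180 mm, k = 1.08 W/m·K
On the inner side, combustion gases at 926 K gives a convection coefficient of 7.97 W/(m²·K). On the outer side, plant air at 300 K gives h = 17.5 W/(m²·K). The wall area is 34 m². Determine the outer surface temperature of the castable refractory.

Treating each layer as a thermal resistance in series:
R_inner film = 1/(h_i·A) = 1/(7.97×34) = 0.00369 K/W
R_insulating firebrick = L/(kA) = 0.06/(0.336×34) = 0.005252 K/W
R_castable refractory = L/(kA) = 0.18/(1.08×34) = 0.004902 K/W
R_outer film = 1/(h_o·A) = 1/(17.5×34) = 0.001681 K/W
R_total = 0.01553 K/W;  Q = ΔT/R_total = 626/0.01553 = 40320 W
T_interface = T_inner − Q·ΣR(inner→interface) = 926 − 40300×0.01384

T ≈ 368 K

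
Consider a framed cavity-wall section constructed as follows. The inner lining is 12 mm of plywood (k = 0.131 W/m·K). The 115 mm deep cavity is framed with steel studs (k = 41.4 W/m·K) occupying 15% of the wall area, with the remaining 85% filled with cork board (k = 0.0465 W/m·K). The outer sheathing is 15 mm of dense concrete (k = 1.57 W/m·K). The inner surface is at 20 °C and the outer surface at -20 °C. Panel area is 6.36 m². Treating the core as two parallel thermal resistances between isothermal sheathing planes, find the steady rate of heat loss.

Sheathing layers in series; stud and cavity paths in parallel between them.
R_inner = 0.012/(0.131×6.36) = 0.0144 K/W
R_stud  = 0.115/(41.4×0.15×6.36) = 0.002912 K/W
R_cav   = 0.115/(0.0465×0.85×6.36) = 0.4575 K/W
1/R_core = 1/R_stud + 1/R_cav → R_core = 0.002893 K/W
R_outer = 0.015/(1.57×6.36) = 0.001502 K/W
R_total = 0.0188 K/W
Q = ΔT/R_total = 40/0.0188

Q ≈ 2130 W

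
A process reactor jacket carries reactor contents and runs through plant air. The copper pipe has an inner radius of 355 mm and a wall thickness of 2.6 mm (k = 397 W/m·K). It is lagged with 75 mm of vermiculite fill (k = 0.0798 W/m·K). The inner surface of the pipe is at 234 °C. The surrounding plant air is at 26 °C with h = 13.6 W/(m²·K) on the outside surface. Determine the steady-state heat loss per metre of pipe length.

Cylindrical conduction, so R = ln(r₂/r₁)/(2πkL) per layer, in series:
R_copper pipe wall = ln(357.6/355)/(2π×397×1) = 2.925×10^-6 K/W
R_vermiculite fill = ln(432.6/357.6)/(2π×0.0798×1) = 0.3797 K/W
R_outer film = 1/(h_o·2πr_oL) = 1/(13.6×2π×0.4326×1) = 0.02705 K/W
R_total = 0.4068 K/W
Q = ΔT/R_total = 208/0.4068

q′ ≈ 511 W/m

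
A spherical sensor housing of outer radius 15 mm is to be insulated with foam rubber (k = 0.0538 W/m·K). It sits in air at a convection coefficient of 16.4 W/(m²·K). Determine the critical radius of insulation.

r_cr ≈ 6.56 mm

For a sphere r_cr = 2k/h = 2×0.0538/16.4
r_cr = 6.56 mm; since the bare radius (15 mm) is above r_cr, any added insulation will reduce heat loss.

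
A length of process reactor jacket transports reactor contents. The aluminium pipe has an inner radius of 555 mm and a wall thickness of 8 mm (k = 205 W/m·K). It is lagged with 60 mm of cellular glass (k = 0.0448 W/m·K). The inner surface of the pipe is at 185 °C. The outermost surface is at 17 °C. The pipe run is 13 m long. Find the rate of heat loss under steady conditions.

Q ≈ 6070 W

Treating each annulus and film as a series resistance:
R_aluminium pipe wall = ln(563/555)/(2π×205×13) = 8.547×10^-7 K/W
R_cellular glass = ln(623/563)/(2π×0.0448×13) = 0.02767 K/W
R_total = 0.02767 K/W
Q = ΔT/R_total = 168/0.02767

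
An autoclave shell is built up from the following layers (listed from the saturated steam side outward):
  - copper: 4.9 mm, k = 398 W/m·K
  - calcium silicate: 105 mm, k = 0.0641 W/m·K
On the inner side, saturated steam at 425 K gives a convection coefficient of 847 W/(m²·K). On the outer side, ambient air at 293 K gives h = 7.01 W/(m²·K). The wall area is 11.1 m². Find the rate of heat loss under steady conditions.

Q ≈ 822 W

Treating each layer as a thermal resistance in series:
R_inner film = 1/(h_i·A) = 1/(847×11.1) = 1.064×10^-4 K/W
R_copper = L/(kA) = 0.0049/(398×11.1) = 1.109×10^-6 K/W
R_calcium silicate = L/(kA) = 0.105/(0.0641×11.1) = 0.1476 K/W
R_outer film = 1/(h_o·A) = 1/(7.01×11.1) = 0.01285 K/W
R_total = 0.1605 K/W
Q = ΔT / R_total = 132 / 0.1605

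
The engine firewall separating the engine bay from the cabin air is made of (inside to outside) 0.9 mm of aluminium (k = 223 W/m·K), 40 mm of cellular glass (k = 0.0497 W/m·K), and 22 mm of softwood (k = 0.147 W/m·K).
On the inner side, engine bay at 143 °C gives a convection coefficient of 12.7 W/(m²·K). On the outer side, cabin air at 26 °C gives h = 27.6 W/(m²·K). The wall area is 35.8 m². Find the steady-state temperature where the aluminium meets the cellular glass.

Treating each layer as a thermal resistance in series:
R_inner film = 1/(h_i·A) = 1/(12.7×35.8) = 0.002199 K/W
R_aluminium = L/(kA) = 0.0009/(223×35.8) = 1.127×10^-7 K/W
R_cellular glass = L/(kA) = 0.04/(0.0497×35.8) = 0.02248 K/W
R_softwood = L/(kA) = 0.022/(0.147×35.8) = 0.00418 K/W
R_outer film = 1/(h_o·A) = 1/(27.6×35.8) = 0.001012 K/W
R_total = 0.02987 K/W;  Q = ΔT/R_total = 117/0.02987 = 3917 W
T_interface = T_inner − Q·ΣR(inner→interface) = 143 − 3920×0.0022

T ≈ 134 °C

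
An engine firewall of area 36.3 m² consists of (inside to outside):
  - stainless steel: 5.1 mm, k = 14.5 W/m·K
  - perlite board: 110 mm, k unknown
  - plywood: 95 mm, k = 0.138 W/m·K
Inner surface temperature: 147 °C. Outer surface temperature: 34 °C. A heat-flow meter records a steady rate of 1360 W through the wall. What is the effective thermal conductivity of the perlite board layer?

k ≈ 0.0473 W/(m·K)

Series thermal resistances:
R_stainless steel = L/(kA) = 0.0051/(14.5×36.3) = 9.689×10^-6 K/W
R_plywood = L/(kA) = 0.095/(0.138×36.3) = 0.01896 K/W
Sum of known resistances R_other = 0.01897 K/W
Total R = ΔT/Q = 113/1360 = 0.08309 K/W
R_perlite board = R_total − R_other = 0.06411 K/W
k = L/(R·A) = 0.11/(0.06411×36.3)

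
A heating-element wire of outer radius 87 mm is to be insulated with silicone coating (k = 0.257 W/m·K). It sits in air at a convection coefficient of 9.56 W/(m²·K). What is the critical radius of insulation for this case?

r_cr ≈ 26.9 mm

For a cylinder r_cr = k/h = 0.257/9.56
r_cr = 26.9 mm; since the bare radius (87 mm) is above r_cr, any added insulation will reduce heat loss.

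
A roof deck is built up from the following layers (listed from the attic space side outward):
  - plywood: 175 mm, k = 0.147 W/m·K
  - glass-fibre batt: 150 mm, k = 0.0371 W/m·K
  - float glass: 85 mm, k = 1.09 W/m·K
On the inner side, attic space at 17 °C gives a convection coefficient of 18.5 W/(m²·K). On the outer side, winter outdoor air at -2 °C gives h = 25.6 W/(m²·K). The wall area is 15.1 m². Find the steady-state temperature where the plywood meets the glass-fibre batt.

Treating each layer as a thermal resistance in series:
R_inner film = 1/(h_i·A) = 1/(18.5×15.1) = 0.00358 K/W
R_plywood = L/(kA) = 0.175/(0.147×15.1) = 0.07884 K/W
R_glass-fibre batt = L/(kA) = 0.15/(0.0371×15.1) = 0.2678 K/W
R_float glass = L/(kA) = 0.085/(1.09×15.1) = 0.005164 K/W
R_outer film = 1/(h_o·A) = 1/(25.6×15.1) = 0.002587 K/W
R_total = 0.3579 K/W;  Q = ΔT/R_total = 19/0.3579 = 53.08 W
T_interface = T_inner − Q·ΣR(inner→interface) = 17 − 53.1×0.08242

T ≈ 12.6 °C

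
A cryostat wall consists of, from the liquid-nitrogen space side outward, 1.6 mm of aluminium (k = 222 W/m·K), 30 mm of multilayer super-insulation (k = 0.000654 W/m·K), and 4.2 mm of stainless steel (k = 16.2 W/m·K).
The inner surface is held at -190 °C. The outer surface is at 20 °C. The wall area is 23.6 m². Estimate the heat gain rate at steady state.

Thermal resistances in series:
R_aluminium = L/(kA) = 0.0016/(222×23.6) = 3.054×10^-7 K/W
R_multilayer super-insulation = L/(kA) = 0.03/(0.000654×23.6) = 1.944 K/W
R_stainless steel = L/(kA) = 0.0042/(16.2×23.6) = 1.099×10^-5 K/W
R_total = 1.944 K/W
Q = ΔT / R_total = 210 / 1.944

Q ≈ 108 W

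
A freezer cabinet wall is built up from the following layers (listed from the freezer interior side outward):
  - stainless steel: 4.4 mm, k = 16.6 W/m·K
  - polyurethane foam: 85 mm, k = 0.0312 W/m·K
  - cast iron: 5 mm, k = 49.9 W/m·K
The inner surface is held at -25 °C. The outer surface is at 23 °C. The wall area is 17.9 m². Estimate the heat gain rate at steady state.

Q ≈ 315 W

Thermal resistances in series:
R_stainless steel = L/(kA) = 0.0044/(16.6×17.9) = 1.481×10^-5 K/W
R_polyurethane foam = L/(kA) = 0.085/(0.0312×17.9) = 0.1522 K/W
R_cast iron = L/(kA) = 0.005/(49.9×17.9) = 5.598×10^-6 K/W
R_total = 0.1522 K/W
Q = ΔT / R_total = 48 / 0.1522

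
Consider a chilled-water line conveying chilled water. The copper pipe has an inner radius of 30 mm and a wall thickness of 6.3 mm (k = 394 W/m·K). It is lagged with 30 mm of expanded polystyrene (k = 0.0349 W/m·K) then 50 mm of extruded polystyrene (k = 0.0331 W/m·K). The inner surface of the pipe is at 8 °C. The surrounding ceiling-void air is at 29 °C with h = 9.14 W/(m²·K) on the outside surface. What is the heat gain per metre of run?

q′ ≈ 3.75 W/m

For a radial system each layer contributes R = ln(r_out/r_in)/(2πkL); films add R = 1/(hA).
R_copper pipe wall = ln(36.3/30)/(2π×394×1) = 7.7×10^-5 K/W
R_expanded polystyrene = ln(66.3/36.3)/(2π×0.0349×1) = 2.747 K/W
R_extruded polystyrene = ln(116.3/66.3)/(2π×0.0331×1) = 2.702 K/W
R_outer film = 1/(h_o·2πr_oL) = 1/(9.14×2π×0.1163×1) = 0.1497 K/W
R_total = 5.599 K/W
Q = ΔT/R_total = 21/5.599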